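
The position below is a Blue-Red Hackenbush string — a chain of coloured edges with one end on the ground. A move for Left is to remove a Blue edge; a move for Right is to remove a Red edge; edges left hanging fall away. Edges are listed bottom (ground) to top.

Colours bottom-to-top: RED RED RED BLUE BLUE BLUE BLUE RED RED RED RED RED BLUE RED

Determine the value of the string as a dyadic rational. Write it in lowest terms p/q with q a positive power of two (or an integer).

-4347/2048

val_1 [R]  L=[—]  R=[0]  gives -1
val_2 [RR]  L=[—]  R=[-1; 0]  gives -2
val_3 [RRR]  L=[—]  R=[-2; -1; 0]  gives -3
val_4 [RRRB]  L=[-3]  R=[-2; -1; 0]  gives -5/2
val_5 [RRRBB]  L=[-3; -5/2]  R=[-2; -1; 0]  gives -9/4
val_6 [RRRBBB]  L=[-3; -5/2; -9/4]  R=[-2; -1; 0]  gives -17/8
val_7 [RRRBBBB]  L=[-3; -5/2; -9/4; -17/8]  R=[-2; -1; 0]  gives -33/16
val_8 [RRRBBBBR]  L=[-3; -5/2; -9/4; -17/8]  R=[-33/16; -2; -1; 0]  gives -67/32
val_9 [RRRBBBBRR]  L=[-3; -5/2; -9/4; -17/8]  R=[-67/32; -33/16; -2; -1; 0]  gives -135/64
val_10 [RRRBBBBRRR]  L=[-3; -5/2; -9/4; -17/8]  R=[-135/64; -67/32; -33/16; -2; -1; 0]  gives -271/128
val_11 [RRRBBBBRRRR]  L=[-3; -5/2; -9/4; -17/8]  R=[-271/128; -135/64; -67/32; -33/16; -2; -1; 0]  gives -543/256
val_12 [RRRBBBBRRRRR]  L=[-3; -5/2; -9/4; -17/8]  R=[-543/256; -271/128; -135/64; -67/32; -33/16; -2; -1; 0]  gives -1087/512
val_13 [RRRBBBBRRRRRB]  L=[-3; -5/2; -9/4; -17/8; -1087/512]  R=[-543/256; -271/128; -135/64; -67/32; -33/16; -2; -1; 0]  gives -2173/1024
val_14 [RRRBBBBRRRRRBR]  L=[-3; -5/2; -9/4; -17/8; -1087/512]  R=[-2173/1024; -543/256; -271/128; -135/64; -67/32; -33/16; -2; -1; 0]  gives -4347/2048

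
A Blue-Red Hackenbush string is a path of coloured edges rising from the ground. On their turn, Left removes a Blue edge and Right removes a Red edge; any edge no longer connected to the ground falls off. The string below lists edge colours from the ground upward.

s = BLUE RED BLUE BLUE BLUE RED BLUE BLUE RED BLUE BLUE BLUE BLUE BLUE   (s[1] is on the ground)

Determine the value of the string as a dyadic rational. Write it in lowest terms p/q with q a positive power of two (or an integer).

B: Left { 0 }, Right {  } -> simplest 1
BR: Left { 0 }, Right { 1 } -> simplest 1/2
BRB: Left { 0,1/2 }, Right { 1 } -> simplest 3/4
BRBB: Left { 0,1/2,3/4 }, Right { 1 } -> simplest 7/8
BRBBB: Left { 0,1/2,3/4,7/8 }, Right { 1 } -> simplest 15/16
BRBBBR: Left { 0,1/2,3/4,7/8 }, Right { 15/16,1 } -> simplest 29/32
BRBBBRB: Left { 0,1/2,3/4,7/8,29/32 }, Right { 15/16,1 } -> simplest 59/64
BRBBBRBB: Left { 0,1/2,3/4,7/8,29/32,59/64 }, Right { 15/16,1 } -> simplest 119/128
BRBBBRBBR: Left { 0,1/2,3/4,7/8,29/32,59/64 }, Right { 119/128,15/16,1 } -> simplest 237/256
BRBBBRBBRB: Left { 0,1/2,3/4,7/8,29/32,59/64,237/256 }, Right { 119/128,15/16,1 } -> simplest 475/512
BRBBBRBBRBB: Left { 0,1/2,3/4,7/8,29/32,59/64,237/256,475/512 }, Right { 119/128,15/16,1 } -> simplest 951/1024
BRBBBRBBRBBB: Left { 0,1/2,3/4,7/8,29/32,59/64,237/256,475/512,951/1024 }, Right { 119/128,15/16,1 } -> simplest 1903/2048
BRBBBRBBRBBBB: Left { 0,1/2,3/4,7/8,29/32,59/64,237/256,475/512,951/1024,1903/2048 }, Right { 119/128,15/16,1 } -> simplest 3807/4096
BRBBBRBBRBBBBB: Left { 0,1/2,3/4,7/8,29/32,59/64,237/256,475/512,951/1024,1903/2048,3807/4096 }, Right { 119/128,15/16,1 } -> simplest 7615/8192

7615/8192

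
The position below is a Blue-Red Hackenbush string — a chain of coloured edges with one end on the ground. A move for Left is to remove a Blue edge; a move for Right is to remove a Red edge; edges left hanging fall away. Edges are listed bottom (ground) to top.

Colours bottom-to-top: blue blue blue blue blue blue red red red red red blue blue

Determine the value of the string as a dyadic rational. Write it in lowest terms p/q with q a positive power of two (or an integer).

Build G(s[:k]) for k = 1..13, string s = blue blue blue blue blue blue red red red red red blue blue.
G(b) = { 0 | (no moves) } → 1
G(bb) = { 0 1 | (no moves) } → 2
G(bbb) = { 0 1 2 | (no moves) } → 3
G(bbbb) = { 0 1 2 3 | (no moves) } → 4
G(bbbbb) = { 0 1 2 3 4 | (no moves) } → 5
G(bbbbbb) = { 0 1 2 3 4 5 | (no moves) } → 6
G(bbbbbbr) = { 0 1 2 3 4 5 | 6 } → 11/2
G(bbbbbbrr) = { 0 1 2 3 4 5 | 11/2 6 } → 21/4
G(bbbbbbrrr) = { 0 1 2 3 4 5 | 21/4 11/2 6 } → 41/8
G(bbbbbbrrrr) = { 0 1 2 3 4 5 | 41/8 21/4 11/2 6 } → 81/16
G(bbbbbbrrrrr) = { 0 1 2 3 4 5 | 81/16 41/8 21/4 11/2 6 } → 161/32
G(bbbbbbrrrrrb) = { 0 1 2 3 4 5 161/32 | 81/16 41/8 21/4 11/2 6 } → 323/64
G(bbbbbbrrrrrbb) = { 0 1 2 3 4 5 161/32 323/64 | 81/16 41/8 21/4 11/2 6 } → 647/128

647/128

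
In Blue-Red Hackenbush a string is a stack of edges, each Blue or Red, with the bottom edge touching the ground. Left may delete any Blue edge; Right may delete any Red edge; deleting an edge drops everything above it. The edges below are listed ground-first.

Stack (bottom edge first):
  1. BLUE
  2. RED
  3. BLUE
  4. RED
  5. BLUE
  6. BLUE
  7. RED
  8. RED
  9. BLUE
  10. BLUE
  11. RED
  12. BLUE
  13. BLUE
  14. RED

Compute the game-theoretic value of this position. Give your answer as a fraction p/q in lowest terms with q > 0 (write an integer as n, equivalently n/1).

B: Left { 0 }, Right { · } => simplest 1
BR: Left { 0 }, Right { 1 } => simplest 1/2
BRB: Left { 0 1/2 }, Right { 1 } => simplest 3/4
BRBR: Left { 0 1/2 }, Right { 3/4 1 } => simplest 5/8
BRBRB: Left { 0 1/2 5/8 }, Right { 3/4 1 } => simplest 11/16
BRBRBB: Left { 0 1/2 5/8 11/16 }, Right { 3/4 1 } => simplest 23/32
BRBRBBR: Left { 0 1/2 5/8 11/16 }, Right { 23/32 3/4 1 } => simplest 45/64
BRBRBBRR: Left { 0 1/2 5/8 11/16 }, Right { 45/64 23/32 3/4 1 } => simplest 89/128
BRBRBBRRB: Left { 0 1/2 5/8 11/16 89/128 }, Right { 45/64 23/32 3/4 1 } => simplest 179/256
BRBRBBRRBB: Left { 0 1/2 5/8 11/16 89/128 179/256 }, Right { 45/64 23/32 3/4 1 } => simplest 359/512
BRBRBBRRBBR: Left { 0 1/2 5/8 11/16 89/128 179/256 }, Right { 359/512 45/64 23/32 3/4 1 } => simplest 717/1024
BRBRBBRRBBRB: Left { 0 1/2 5/8 11/16 89/128 179/256 717/1024 }, Right { 359/512 45/64 23/32 3/4 1 } => simplest 1435/2048
BRBRBBRRBBRBB: Left { 0 1/2 5/8 11/16 89/128 179/256 717/1024 1435/2048 }, Right { 359/512 45/64 23/32 3/4 1 } => simplest 2871/4096
BRBRBBRRBBRBBR: Left { 0 1/2 5/8 11/16 89/128 179/256 717/1024 1435/2048 }, Right { 2871/4096 359/512 45/64 23/32 3/4 1 } => simplest 5741/8192

5741/8192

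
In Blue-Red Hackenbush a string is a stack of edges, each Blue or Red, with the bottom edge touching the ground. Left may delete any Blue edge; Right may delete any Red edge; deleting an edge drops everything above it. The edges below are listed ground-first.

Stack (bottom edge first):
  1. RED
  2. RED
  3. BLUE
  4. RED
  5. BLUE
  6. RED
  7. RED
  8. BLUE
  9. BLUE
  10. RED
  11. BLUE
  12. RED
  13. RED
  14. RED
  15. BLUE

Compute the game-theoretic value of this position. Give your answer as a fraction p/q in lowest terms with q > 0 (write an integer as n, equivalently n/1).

1 of 15 · R · max L −∞ · min R 0 so -1
2 of 15 · RR · max L −∞ · min R -1 so -2
3 of 15 · RRB · max L -2 · min R -1 so -3/2
4 of 15 · RRBR · max L -2 · min R -3/2 so -7/4
5 of 15 · RRBRB · max L -7/4 · min R -3/2 so -13/8
6 of 15 · RRBRBR · max L -7/4 · min R -13/8 so -27/16
7 of 15 · RRBRBRR · max L -7/4 · min R -27/16 so -55/32
8 of 15 · RRBRBRRB · max L -55/32 · min R -27/16 so -109/64
9 of 15 · RRBRBRRBB · max L -109/64 · min R -27/16 so -217/128
10 of 15 · RRBRBRRBBR · max L -109/64 · min R -217/128 so -435/256
11 of 15 · RRBRBRRBBRB · max L -435/256 · min R -217/128 so -869/512
12 of 15 · RRBRBRRBBRBR · max L -435/256 · min R -869/512 so -1739/1024
13 of 15 · RRBRBRRBBRBRR · max L -435/256 · min R -1739/1024 so -3479/2048
14 of 15 · RRBRBRRBBRBRRR · max L -435/256 · min R -3479/2048 so -6959/4096
15 of 15 · RRBRBRRBBRBRRRB · max L -6959/4096 · min R -3479/2048 so -13917/8192

-13917/8192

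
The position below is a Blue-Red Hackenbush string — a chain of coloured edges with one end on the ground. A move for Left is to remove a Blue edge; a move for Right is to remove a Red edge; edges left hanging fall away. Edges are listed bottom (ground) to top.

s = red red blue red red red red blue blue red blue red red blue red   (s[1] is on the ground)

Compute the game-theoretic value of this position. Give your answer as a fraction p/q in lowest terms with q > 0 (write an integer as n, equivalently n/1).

v(r) = { · | 0 } → -1
v(rr) = { · | -1, 0 } → -2
v(rrb) = { -2 | -1, 0 } → -3/2
v(rrbr) = { -2 | -3/2, -1, 0 } → -7/4
v(rrbrr) = { -2 | -7/4, -3/2, -1, 0 } → -15/8
v(rrbrrr) = { -2 | -15/8, -7/4, -3/2, -1, 0 } → -31/16
v(rrbrrrr) = { -2 | -31/16, -15/8, -7/4, -3/2, -1, 0 } → -63/32
v(rrbrrrrb) = { -2, -63/32 | -31/16, -15/8, -7/4, -3/2, -1, 0 } → -125/64
v(rrbrrrrbb) = { -2, -63/32, -125/64 | -31/16, -15/8, -7/4, -3/2, -1, 0 } → -249/128
v(rrbrrrrbbr) = { -2, -63/32, -125/64 | -249/128, -31/16, -15/8, -7/4, -3/2, -1, 0 } → -499/256
v(rrbrrrrbbrb) = { -2, -63/32, -125/64, -499/256 | -249/128, -31/16, -15/8, -7/4, -3/2, -1, 0 } → -997/512
v(rrbrrrrbbrbr) = { -2, -63/32, -125/64, -499/256 | -997/512, -249/128, -31/16, -15/8, -7/4, -3/2, -1, 0 } → -1995/1024
v(rrbrrrrbbrbrr) = { -2, -63/32, -125/64, -499/256 | -1995/1024, -997/512, -249/128, -31/16, -15/8, -7/4, -3/2, -1, 0 } → -3991/2048
v(rrbrrrrbbrbrrb) = { -2, -63/32, -125/64, -499/256, -3991/2048 | -1995/1024, -997/512, -249/128, -31/16, -15/8, -7/4, -3/2, -1, 0 } → -7981/4096
v(rrbrrrrbbrbrrbr) = { -2, -63/32, -125/64, -499/256, -3991/2048 | -7981/4096, -1995/1024, -997/512, -249/128, -31/16, -15/8, -7/4, -3/2, -1, 0 } → -15963/8192

-15963/8192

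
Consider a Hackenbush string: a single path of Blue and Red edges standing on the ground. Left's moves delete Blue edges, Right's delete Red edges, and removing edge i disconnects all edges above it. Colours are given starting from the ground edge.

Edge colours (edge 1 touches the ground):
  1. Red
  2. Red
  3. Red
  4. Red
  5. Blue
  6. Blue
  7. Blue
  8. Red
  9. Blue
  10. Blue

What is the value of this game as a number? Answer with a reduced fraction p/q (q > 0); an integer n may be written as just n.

step 1: add Red to get R; options L={ · } R={ 0 } => -1
step 2: add Red to get RR; options L={ · } R={ -1 0 } => -2
step 3: add Red to get RRR; options L={ · } R={ -2 -1 0 } => -3
step 4: add Red to get RRRR; options L={ · } R={ -3 -2 -1 0 } => -4
step 5: add Blue to get RRRRB; options L={ -4 } R={ -3 -2 -1 0 } => -7/2
step 6: add Blue to get RRRRBB; options L={ -4 -7/2 } R={ -3 -2 -1 0 } => -13/4
step 7: add Blue to get RRRRBBB; options L={ -4 -7/2 -13/4 } R={ -3 -2 -1 0 } => -25/8
step 8: add Red to get RRRRBBBR; options L={ -4 -7/2 -13/4 } R={ -25/8 -3 -2 -1 0 } => -51/16
step 9: add Blue to get RRRRBBBRB; options L={ -4 -7/2 -13/4 -51/16 } R={ -25/8 -3 -2 -1 0 } => -101/32
step 10: add Blue to get RRRRBBBRBB; options L={ -4 -7/2 -13/4 -51/16 -101/32 } R={ -25/8 -3 -2 -1 0 } => -201/64

-201/64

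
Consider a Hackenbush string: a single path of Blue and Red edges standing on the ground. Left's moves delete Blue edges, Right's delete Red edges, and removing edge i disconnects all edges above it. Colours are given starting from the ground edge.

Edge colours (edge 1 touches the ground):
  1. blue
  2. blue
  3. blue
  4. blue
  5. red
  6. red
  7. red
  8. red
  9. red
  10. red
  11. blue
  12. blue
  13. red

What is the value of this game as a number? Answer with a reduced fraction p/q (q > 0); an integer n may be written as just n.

step 1: add blue to get b; options L={ 0 } R={  } → 1
step 2: add blue to get bb; options L={ 0,1 } R={  } → 2
step 3: add blue to get bbb; options L={ 0,1,2 } R={  } → 3
step 4: add blue to get bbbb; options L={ 0,1,2,3 } R={  } → 4
step 5: add red to get bbbbr; options L={ 0,1,2,3 } R={ 4 } → 7/2
step 6: add red to get bbbbrr; options L={ 0,1,2,3 } R={ 7/2,4 } → 13/4
step 7: add red to get bbbbrrr; options L={ 0,1,2,3 } R={ 13/4,7/2,4 } → 25/8
step 8: add red to get bbbbrrrr; options L={ 0,1,2,3 } R={ 25/8,13/4,7/2,4 } → 49/16
step 9: add red to get bbbbrrrrr; options L={ 0,1,2,3 } R={ 49/16,25/8,13/4,7/2,4 } → 97/32
step 10: add red to get bbbbrrrrrr; options L={ 0,1,2,3 } R={ 97/32,49/16,25/8,13/4,7/2,4 } → 193/64
step 11: add blue to get bbbbrrrrrrb; options L={ 0,1,2,3,193/64 } R={ 97/32,49/16,25/8,13/4,7/2,4 } → 387/128
step 12: add blue to get bbbbrrrrrrbb; options L={ 0,1,2,3,193/64,387/128 } R={ 97/32,49/16,25/8,13/4,7/2,4 } → 775/256
step 13: add red to get bbbbrrrrrrbbr; options L={ 0,1,2,3,193/64,387/128 } R={ 775/256,97/32,49/16,25/8,13/4,7/2,4 } → 1549/512

1549/512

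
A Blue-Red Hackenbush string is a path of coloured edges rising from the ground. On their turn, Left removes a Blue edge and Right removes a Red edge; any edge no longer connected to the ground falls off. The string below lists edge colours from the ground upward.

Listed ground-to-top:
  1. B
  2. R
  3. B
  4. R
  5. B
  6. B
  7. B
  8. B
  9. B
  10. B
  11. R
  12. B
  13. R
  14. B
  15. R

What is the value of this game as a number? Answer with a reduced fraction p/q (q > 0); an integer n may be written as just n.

12245/16384

edge 1 of 15 (B): { 0 | — } — 1
edge 2 of 15 (R): { 0 | 1 } — 1/2
edge 3 of 15 (B): { 0 1/2 | 1 } — 3/4
edge 4 of 15 (R): { 0 1/2 | 3/4 1 } — 5/8
edge 5 of 15 (B): { 0 1/2 5/8 | 3/4 1 } — 11/16
edge 6 of 15 (B): { 0 1/2 5/8 11/16 | 3/4 1 } — 23/32
edge 7 of 15 (B): { 0 1/2 5/8 11/16 23/32 | 3/4 1 } — 47/64
edge 8 of 15 (B): { 0 1/2 5/8 11/16 23/32 47/64 | 3/4 1 } — 95/128
edge 9 of 15 (B): { 0 1/2 5/8 11/16 23/32 47/64 95/128 | 3/4 1 } — 191/256
edge 10 of 15 (B): { 0 1/2 5/8 11/16 23/32 47/64 95/128 191/256 | 3/4 1 } — 383/512
edge 11 of 15 (R): { 0 1/2 5/8 11/16 23/32 47/64 95/128 191/256 | 383/512 3/4 1 } — 765/1024
edge 12 of 15 (B): { 0 1/2 5/8 11/16 23/32 47/64 95/128 191/256 765/1024 | 383/512 3/4 1 } — 1531/2048
edge 13 of 15 (R): { 0 1/2 5/8 11/16 23/32 47/64 95/128 191/256 765/1024 | 1531/2048 383/512 3/4 1 } — 3061/4096
edge 14 of 15 (B): { 0 1/2 5/8 11/16 23/32 47/64 95/128 191/256 765/1024 3061/4096 | 1531/2048 383/512 3/4 1 } — 6123/8192
edge 15 of 15 (R): { 0 1/2 5/8 11/16 23/32 47/64 95/128 191/256 765/1024 3061/4096 | 6123/8192 1531/2048 383/512 3/4 1 } — 12245/16384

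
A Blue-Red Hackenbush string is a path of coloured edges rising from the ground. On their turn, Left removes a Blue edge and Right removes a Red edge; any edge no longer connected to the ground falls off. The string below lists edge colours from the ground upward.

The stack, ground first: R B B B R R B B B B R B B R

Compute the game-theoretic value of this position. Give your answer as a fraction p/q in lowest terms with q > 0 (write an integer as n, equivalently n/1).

Prefix values for R B B B R R B B B B R B B R via {L|R} + simplicity:
step 1: add R to get R; options L={ none } R={ 0 } => -1
step 2: add B to get RB; options L={ -1 } R={ 0 } => -1/2
step 3: add B to get RBB; options L={ -1 -1/2 } R={ 0 } => -1/4
step 4: add B to get RBBB; options L={ -1 -1/2 -1/4 } R={ 0 } => -1/8
step 5: add R to get RBBBR; options L={ -1 -1/2 -1/4 } R={ -1/8 0 } => -3/16
step 6: add R to get RBBBRR; options L={ -1 -1/2 -1/4 } R={ -3/16 -1/8 0 } => -7/32
step 7: add B to get RBBBRRB; options L={ -1 -1/2 -1/4 -7/32 } R={ -3/16 -1/8 0 } => -13/64
step 8: add B to get RBBBRRBB; options L={ -1 -1/2 -1/4 -7/32 -13/64 } R={ -3/16 -1/8 0 } => -25/128
step 9: add B to get RBBBRRBBB; options L={ -1 -1/2 -1/4 -7/32 -13/64 -25/128 } R={ -3/16 -1/8 0 } => -49/256
step 10: add B to get RBBBRRBBBB; options L={ -1 -1/2 -1/4 -7/32 -13/64 -25/128 -49/256 } R={ -3/16 -1/8 0 } => -97/512
step 11: add R to get RBBBRRBBBBR; options L={ -1 -1/2 -1/4 -7/32 -13/64 -25/128 -49/256 } R={ -97/512 -3/16 -1/8 0 } => -195/1024
step 12: add B to get RBBBRRBBBBRB; options L={ -1 -1/2 -1/4 -7/32 -13/64 -25/128 -49/256 -195/1024 } R={ -97/512 -3/16 -1/8 0 } => -389/2048
step 13: add B to get RBBBRRBBBBRBB; options L={ -1 -1/2 -1/4 -7/32 -13/64 -25/128 -49/256 -195/1024 -389/2048 } R={ -97/512 -3/16 -1/8 0 } => -777/4096
step 14: add R to get RBBBRRBBBBRBBR; options L={ -1 -1/2 -1/4 -7/32 -13/64 -25/128 -49/256 -195/1024 -389/2048 } R={ -777/4096 -97/512 -3/16 -1/8 0 } => -1555/8192

-1555/8192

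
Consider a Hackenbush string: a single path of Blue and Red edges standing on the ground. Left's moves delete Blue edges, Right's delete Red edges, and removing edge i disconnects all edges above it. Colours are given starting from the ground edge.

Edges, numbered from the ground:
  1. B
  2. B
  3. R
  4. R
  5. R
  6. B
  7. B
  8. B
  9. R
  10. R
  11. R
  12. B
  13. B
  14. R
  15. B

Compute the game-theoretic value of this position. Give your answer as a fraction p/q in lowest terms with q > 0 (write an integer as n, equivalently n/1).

10011/8192

Recurse on prefixes of the 15-edge string B B R R R B B B R R R B B R B:
step 1: add B to get B; options L={ 0 } R={ ∅ } — 1
step 2: add B to get BB; options L={ 0, 1 } R={ ∅ } — 2
step 3: add R to get BBR; options L={ 0, 1 } R={ 2 } — 3/2
step 4: add R to get BBRR; options L={ 0, 1 } R={ 3/2, 2 } — 5/4
step 5: add R to get BBRRR; options L={ 0, 1 } R={ 5/4, 3/2, 2 } — 9/8
step 6: add B to get BBRRRB; options L={ 0, 1, 9/8 } R={ 5/4, 3/2, 2 } — 19/16
step 7: add B to get BBRRRBB; options L={ 0, 1, 9/8, 19/16 } R={ 5/4, 3/2, 2 } — 39/32
step 8: add B to get BBRRRBBB; options L={ 0, 1, 9/8, 19/16, 39/32 } R={ 5/4, 3/2, 2 } — 79/64
step 9: add R to get BBRRRBBBR; options L={ 0, 1, 9/8, 19/16, 39/32 } R={ 79/64, 5/4, 3/2, 2 } — 157/128
step 10: add R to get BBRRRBBBRR; options L={ 0, 1, 9/8, 19/16, 39/32 } R={ 157/128, 79/64, 5/4, 3/2, 2 } — 313/256
step 11: add R to get BBRRRBBBRRR; options L={ 0, 1, 9/8, 19/16, 39/32 } R={ 313/256, 157/128, 79/64, 5/4, 3/2, 2 } — 625/512
step 12: add B to get BBRRRBBBRRRB; options L={ 0, 1, 9/8, 19/16, 39/32, 625/512 } R={ 313/256, 157/128, 79/64, 5/4, 3/2, 2 } — 1251/1024
step 13: add B to get BBRRRBBBRRRBB; options L={ 0, 1, 9/8, 19/16, 39/32, 625/512, 1251/1024 } R={ 313/256, 157/128, 79/64, 5/4, 3/2, 2 } — 2503/2048
step 14: add R to get BBRRRBBBRRRBBR; options L={ 0, 1, 9/8, 19/16, 39/32, 625/512, 1251/1024 } R={ 2503/2048, 313/256, 157/128, 79/64, 5/4, 3/2, 2 } — 5005/4096
step 15: add B to get BBRRRBBBRRRBBRB; options L={ 0, 1, 9/8, 19/16, 39/32, 625/512, 1251/1024, 5005/4096 } R={ 2503/2048, 313/256, 157/128, 79/64, 5/4, 3/2, 2 } — 10011/8192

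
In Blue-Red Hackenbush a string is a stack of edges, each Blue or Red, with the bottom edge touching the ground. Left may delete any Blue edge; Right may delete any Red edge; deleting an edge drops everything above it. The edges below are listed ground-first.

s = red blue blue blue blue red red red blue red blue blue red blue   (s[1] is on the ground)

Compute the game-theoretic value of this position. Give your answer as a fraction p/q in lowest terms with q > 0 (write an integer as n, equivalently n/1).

r: Left {  }, Right { 0 } -> simplest -1
rb: Left { -1 }, Right { 0 } -> simplest -1/2
rbb: Left { -1, -1/2 }, Right { 0 } -> simplest -1/4
rbbb: Left { -1, -1/2, -1/4 }, Right { 0 } -> simplest -1/8
rbbbb: Left { -1, -1/2, -1/4, -1/8 }, Right { 0 } -> simplest -1/16
rbbbbr: Left { -1, -1/2, -1/4, -1/8 }, Right { -1/16, 0 } -> simplest -3/32
rbbbbrr: Left { -1, -1/2, -1/4, -1/8 }, Right { -3/32, -1/16, 0 } -> simplest -7/64
rbbbbrrr: Left { -1, -1/2, -1/4, -1/8 }, Right { -7/64, -3/32, -1/16, 0 } -> simplest -15/128
rbbbbrrrb: Left { -1, -1/2, -1/4, -1/8, -15/128 }, Right { -7/64, -3/32, -1/16, 0 } -> simplest -29/256
rbbbbrrrbr: Left { -1, -1/2, -1/4, -1/8, -15/128 }, Right { -29/256, -7/64, -3/32, -1/16, 0 } -> simplest -59/512
rbbbbrrrbrb: Left { -1, -1/2, -1/4, -1/8, -15/128, -59/512 }, Right { -29/256, -7/64, -3/32, -1/16, 0 } -> simplest -117/1024
rbbbbrrrbrbb: Left { -1, -1/2, -1/4, -1/8, -15/128, -59/512, -117/1024 }, Right { -29/256, -7/64, -3/32, -1/16, 0 } -> simplest -233/2048
rbbbbrrrbrbbr: Left { -1, -1/2, -1/4, -1/8, -15/128, -59/512, -117/1024 }, Right { -233/2048, -29/256, -7/64, -3/32, -1/16, 0 } -> simplest -467/4096
rbbbbrrrbrbbrb: Left { -1, -1/2, -1/4, -1/8, -15/128, -59/512, -117/1024, -467/4096 }, Right { -233/2048, -29/256, -7/64, -3/32, -1/16, 0 } -> simplest -933/8192

-933/8192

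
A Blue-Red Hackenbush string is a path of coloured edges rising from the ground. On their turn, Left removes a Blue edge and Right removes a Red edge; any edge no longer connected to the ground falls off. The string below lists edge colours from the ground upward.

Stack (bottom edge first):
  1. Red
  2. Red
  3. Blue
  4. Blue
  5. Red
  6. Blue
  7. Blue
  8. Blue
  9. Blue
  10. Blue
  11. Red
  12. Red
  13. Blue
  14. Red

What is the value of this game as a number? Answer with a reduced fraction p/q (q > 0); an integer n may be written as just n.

-5147/4096

edge 1 of 14 (Red): { ∅ | 0 } -> -1
edge 2 of 14 (Red): { ∅ | -1; 0 } -> -2
edge 3 of 14 (Blue): { -2 | -1; 0 } -> -3/2
edge 4 of 14 (Blue): { -2; -3/2 | -1; 0 } -> -5/4
edge 5 of 14 (Red): { -2; -3/2 | -5/4; -1; 0 } -> -11/8
edge 6 of 14 (Blue): { -2; -3/2; -11/8 | -5/4; -1; 0 } -> -21/16
edge 7 of 14 (Blue): { -2; -3/2; -11/8; -21/16 | -5/4; -1; 0 } -> -41/32
edge 8 of 14 (Blue): { -2; -3/2; -11/8; -21/16; -41/32 | -5/4; -1; 0 } -> -81/64
edge 9 of 14 (Blue): { -2; -3/2; -11/8; -21/16; -41/32; -81/64 | -5/4; -1; 0 } -> -161/128
edge 10 of 14 (Blue): { -2; -3/2; -11/8; -21/16; -41/32; -81/64; -161/128 | -5/4; -1; 0 } -> -321/256
edge 11 of 14 (Red): { -2; -3/2; -11/8; -21/16; -41/32; -81/64; -161/128 | -321/256; -5/4; -1; 0 } -> -643/512
edge 12 of 14 (Red): { -2; -3/2; -11/8; -21/16; -41/32; -81/64; -161/128 | -643/512; -321/256; -5/4; -1; 0 } -> -1287/1024
edge 13 of 14 (Blue): { -2; -3/2; -11/8; -21/16; -41/32; -81/64; -161/128; -1287/1024 | -643/512; -321/256; -5/4; -1; 0 } -> -2573/2048
edge 14 of 14 (Red): { -2; -3/2; -11/8; -21/16; -41/32; -81/64; -161/128; -1287/1024 | -2573/2048; -643/512; -321/256; -5/4; -1; 0 } -> -5147/4096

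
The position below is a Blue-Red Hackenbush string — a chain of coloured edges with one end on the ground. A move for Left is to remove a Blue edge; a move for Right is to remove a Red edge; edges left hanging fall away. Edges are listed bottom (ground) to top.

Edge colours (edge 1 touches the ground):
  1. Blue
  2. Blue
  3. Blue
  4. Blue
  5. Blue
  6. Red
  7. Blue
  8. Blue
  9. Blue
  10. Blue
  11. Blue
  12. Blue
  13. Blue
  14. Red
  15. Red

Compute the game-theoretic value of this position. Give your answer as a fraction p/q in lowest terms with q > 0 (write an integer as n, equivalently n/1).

Prefix values for Blue Blue Blue Blue Blue Red Blue Blue Blue Blue Blue Blue Blue Red Red via {L|R} + simplicity:
step 1: add Blue to get B; options L={ 0 } R={ ∅ } ⇒ 1
step 2: add Blue to get BB; options L={ 0; 1 } R={ ∅ } ⇒ 2
step 3: add Blue to get BBB; options L={ 0; 1; 2 } R={ ∅ } ⇒ 3
step 4: add Blue to get BBBB; options L={ 0; 1; 2; 3 } R={ ∅ } ⇒ 4
step 5: add Blue to get BBBBB; options L={ 0; 1; 2; 3; 4 } R={ ∅ } ⇒ 5
step 6: add Red to get BBBBBR; options L={ 0; 1; 2; 3; 4 } R={ 5 } ⇒ 9/2
step 7: add Blue to get BBBBBRB; options L={ 0; 1; 2; 3; 4; 9/2 } R={ 5 } ⇒ 19/4
step 8: add Blue to get BBBBBRBB; options L={ 0; 1; 2; 3; 4; 9/2; 19/4 } R={ 5 } ⇒ 39/8
step 9: add Blue to get BBBBBRBBB; options L={ 0; 1; 2; 3; 4; 9/2; 19/4; 39/8 } R={ 5 } ⇒ 79/16
step 10: add Blue to get BBBBBRBBBB; options L={ 0; 1; 2; 3; 4; 9/2; 19/4; 39/8; 79/16 } R={ 5 } ⇒ 159/32
step 11: add Blue to get BBBBBRBBBBB; options L={ 0; 1; 2; 3; 4; 9/2; 19/4; 39/8; 79/16; 159/32 } R={ 5 } ⇒ 319/64
step 12: add Blue to get BBBBBRBBBBBB; options L={ 0; 1; 2; 3; 4; 9/2; 19/4; 39/8; 79/16; 159/32; 319/64 } R={ 5 } ⇒ 639/128
step 13: add Blue to get BBBBBRBBBBBBB; options L={ 0; 1; 2; 3; 4; 9/2; 19/4; 39/8; 79/16; 159/32; 319/64; 639/128 } R={ 5 } ⇒ 1279/256
step 14: add Red to get BBBBBRBBBBBBBR; options L={ 0; 1; 2; 3; 4; 9/2; 19/4; 39/8; 79/16; 159/32; 319/64; 639/128 } R={ 1279/256; 5 } ⇒ 2557/512
step 15: add Red to get BBBBBRBBBBBBBRR; options L={ 0; 1; 2; 3; 4; 9/2; 19/4; 39/8; 79/16; 159/32; 319/64; 639/128 } R={ 2557/512; 1279/256; 5 } ⇒ 5113/1024

5113/1024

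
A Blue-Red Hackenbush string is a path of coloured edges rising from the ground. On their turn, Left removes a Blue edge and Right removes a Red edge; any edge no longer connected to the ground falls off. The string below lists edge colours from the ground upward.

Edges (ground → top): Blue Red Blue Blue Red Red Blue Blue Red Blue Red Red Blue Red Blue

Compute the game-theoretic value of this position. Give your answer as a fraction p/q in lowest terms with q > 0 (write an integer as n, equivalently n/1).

Recurse on prefixes of the 15-edge string Blue Red Blue Blue Red Red Blue Blue Red Blue Red Red Blue Red Blue:
1 of 15 · B · max L 0 · min R +∞ ⇒ 1
2 of 15 · BR · max L 0 · min R 1 ⇒ 1/2
3 of 15 · BRB · max L 1/2 · min R 1 ⇒ 3/4
4 of 15 · BRBB · max L 3/4 · min R 1 ⇒ 7/8
5 of 15 · BRBBR · max L 3/4 · min R 7/8 ⇒ 13/16
6 of 15 · BRBBRR · max L 3/4 · min R 13/16 ⇒ 25/32
7 of 15 · BRBBRRB · max L 25/32 · min R 13/16 ⇒ 51/64
8 of 15 · BRBBRRBB · max L 51/64 · min R 13/16 ⇒ 103/128
9 of 15 · BRBBRRBBR · max L 51/64 · min R 103/128 ⇒ 205/256
10 of 15 · BRBBRRBBRB · max L 205/256 · min R 103/128 ⇒ 411/512
11 of 15 · BRBBRRBBRBR · max L 205/256 · min R 411/512 ⇒ 821/1024
12 of 15 · BRBBRRBBRBRR · max L 205/256 · min R 821/1024 ⇒ 1641/2048
13 of 15 · BRBBRRBBRBRRB · max L 1641/2048 · min R 821/1024 ⇒ 3283/4096
14 of 15 · BRBBRRBBRBRRBR · max L 1641/2048 · min R 3283/4096 ⇒ 6565/8192
15 of 15 · BRBBRRBBRBRRBRB · max L 6565/8192 · min R 3283/4096 ⇒ 13131/16384

13131/16384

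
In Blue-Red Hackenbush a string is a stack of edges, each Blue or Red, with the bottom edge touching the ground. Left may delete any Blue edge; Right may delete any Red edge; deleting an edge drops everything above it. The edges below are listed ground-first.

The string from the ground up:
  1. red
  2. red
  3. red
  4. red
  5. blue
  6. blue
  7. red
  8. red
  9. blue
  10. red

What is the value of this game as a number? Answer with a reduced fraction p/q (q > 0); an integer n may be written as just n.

Build v(s[:k]) for k = 1..10, string s = red red red red blue blue red red blue red.
v(r) = { ∅ | 0 } → -1
v(rr) = { ∅ | -1 0 } → -2
v(rrr) = { ∅ | -2 -1 0 } → -3
v(rrrr) = { ∅ | -3 -2 -1 0 } → -4
v(rrrrb) = { -4 | -3 -2 -1 0 } → -7/2
v(rrrrbb) = { -4 -7/2 | -3 -2 -1 0 } → -13/4
v(rrrrbbr) = { -4 -7/2 | -13/4 -3 -2 -1 0 } → -27/8
v(rrrrbbrr) = { -4 -7/2 | -27/8 -13/4 -3 -2 -1 0 } → -55/16
v(rrrrbbrrb) = { -4 -7/2 -55/16 | -27/8 -13/4 -3 -2 -1 0 } → -109/32
v(rrrrbbrrbr) = { -4 -7/2 -55/16 | -109/32 -27/8 -13/4 -3 -2 -1 0 } → -219/64

-219/64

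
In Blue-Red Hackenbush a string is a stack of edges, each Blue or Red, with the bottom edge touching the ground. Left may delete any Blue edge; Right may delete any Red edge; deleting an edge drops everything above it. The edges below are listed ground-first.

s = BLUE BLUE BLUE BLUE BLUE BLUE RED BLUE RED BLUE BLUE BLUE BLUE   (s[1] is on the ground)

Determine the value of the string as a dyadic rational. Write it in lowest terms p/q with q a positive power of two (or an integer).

B: Left { 0 }, Right { · } gives simplest 1
BB: Left { 0; 1 }, Right { · } gives simplest 2
BBB: Left { 0; 1; 2 }, Right { · } gives simplest 3
BBBB: Left { 0; 1; 2; 3 }, Right { · } gives simplest 4
BBBBB: Left { 0; 1; 2; 3; 4 }, Right { · } gives simplest 5
BBBBBB: Left { 0; 1; 2; 3; 4; 5 }, Right { · } gives simplest 6
BBBBBBR: Left { 0; 1; 2; 3; 4; 5 }, Right { 6 } gives simplest 11/2
BBBBBBRB: Left { 0; 1; 2; 3; 4; 5; 11/2 }, Right { 6 } gives simplest 23/4
BBBBBBRBR: Left { 0; 1; 2; 3; 4; 5; 11/2 }, Right { 23/4; 6 } gives simplest 45/8
BBBBBBRBRB: Left { 0; 1; 2; 3; 4; 5; 11/2; 45/8 }, Right { 23/4; 6 } gives simplest 91/16
BBBBBBRBRBB: Left { 0; 1; 2; 3; 4; 5; 11/2; 45/8; 91/16 }, Right { 23/4; 6 } gives simplest 183/32
BBBBBBRBRBBB: Left { 0; 1; 2; 3; 4; 5; 11/2; 45/8; 91/16; 183/32 }, Right { 23/4; 6 } gives simplest 367/64
BBBBBBRBRBBBB: Left { 0; 1; 2; 3; 4; 5; 11/2; 45/8; 91/16; 183/32; 367/64 }, Right { 23/4; 6 } gives simplest 735/128

735/128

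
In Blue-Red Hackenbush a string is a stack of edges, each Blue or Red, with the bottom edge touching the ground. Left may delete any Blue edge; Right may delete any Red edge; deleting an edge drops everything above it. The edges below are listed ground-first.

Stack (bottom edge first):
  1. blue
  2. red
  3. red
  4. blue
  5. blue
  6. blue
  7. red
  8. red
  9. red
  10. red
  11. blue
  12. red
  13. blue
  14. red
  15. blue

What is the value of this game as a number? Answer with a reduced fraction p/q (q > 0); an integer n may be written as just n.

value_1 [b]  L=[0]  R=[—]  → 1
value_2 [br]  L=[0]  R=[1]  → 1/2
value_3 [brr]  L=[0]  R=[1/2, 1]  → 1/4
value_4 [brrb]  L=[0, 1/4]  R=[1/2, 1]  → 3/8
value_5 [brrbb]  L=[0, 1/4, 3/8]  R=[1/2, 1]  → 7/16
value_6 [brrbbb]  L=[0, 1/4, 3/8, 7/16]  R=[1/2, 1]  → 15/32
value_7 [brrbbbr]  L=[0, 1/4, 3/8, 7/16]  R=[15/32, 1/2, 1]  → 29/64
value_8 [brrbbbrr]  L=[0, 1/4, 3/8, 7/16]  R=[29/64, 15/32, 1/2, 1]  → 57/128
value_9 [brrbbbrrr]  L=[0, 1/4, 3/8, 7/16]  R=[57/128, 29/64, 15/32, 1/2, 1]  → 113/256
value_10 [brrbbbrrrr]  L=[0, 1/4, 3/8, 7/16]  R=[113/256, 57/128, 29/64, 15/32, 1/2, 1]  → 225/512
value_11 [brrbbbrrrrb]  L=[0, 1/4, 3/8, 7/16, 225/512]  R=[113/256, 57/128, 29/64, 15/32, 1/2, 1]  → 451/1024
value_12 [brrbbbrrrrbr]  L=[0, 1/4, 3/8, 7/16, 225/512]  R=[451/1024, 113/256, 57/128, 29/64, 15/32, 1/2, 1]  → 901/2048
value_13 [brrbbbrrrrbrb]  L=[0, 1/4, 3/8, 7/16, 225/512, 901/2048]  R=[451/1024, 113/256, 57/128, 29/64, 15/32, 1/2, 1]  → 1803/4096
value_14 [brrbbbrrrrbrbr]  L=[0, 1/4, 3/8, 7/16, 225/512, 901/2048]  R=[1803/4096, 451/1024, 113/256, 57/128, 29/64, 15/32, 1/2, 1]  → 3605/8192
value_15 [brrbbbrrrrbrbrb]  L=[0, 1/4, 3/8, 7/16, 225/512, 901/2048, 3605/8192]  R=[1803/4096, 451/1024, 113/256, 57/128, 29/64, 15/32, 1/2, 1]  → 7211/16384

7211/16384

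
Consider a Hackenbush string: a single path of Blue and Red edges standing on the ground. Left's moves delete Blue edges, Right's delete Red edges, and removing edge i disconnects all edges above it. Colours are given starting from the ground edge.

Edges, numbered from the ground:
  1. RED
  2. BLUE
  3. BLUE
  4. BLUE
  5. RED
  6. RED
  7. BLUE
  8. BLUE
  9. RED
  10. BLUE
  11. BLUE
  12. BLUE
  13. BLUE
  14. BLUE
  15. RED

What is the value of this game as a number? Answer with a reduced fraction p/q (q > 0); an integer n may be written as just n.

val(R) = { (no moves) | 0 } gives -1
val(RB) = { -1 | 0 } gives -1/2
val(RBB) = { -1, -1/2 | 0 } gives -1/4
val(RBBB) = { -1, -1/2, -1/4 | 0 } gives -1/8
val(RBBBR) = { -1, -1/2, -1/4 | -1/8, 0 } gives -3/16
val(RBBBRR) = { -1, -1/2, -1/4 | -3/16, -1/8, 0 } gives -7/32
val(RBBBRRB) = { -1, -1/2, -1/4, -7/32 | -3/16, -1/8, 0 } gives -13/64
val(RBBBRRBB) = { -1, -1/2, -1/4, -7/32, -13/64 | -3/16, -1/8, 0 } gives -25/128
val(RBBBRRBBR) = { -1, -1/2, -1/4, -7/32, -13/64 | -25/128, -3/16, -1/8, 0 } gives -51/256
val(RBBBRRBBRB) = { -1, -1/2, -1/4, -7/32, -13/64, -51/256 | -25/128, -3/16, -1/8, 0 } gives -101/512
val(RBBBRRBBRBB) = { -1, -1/2, -1/4, -7/32, -13/64, -51/256, -101/512 | -25/128, -3/16, -1/8, 0 } gives -201/1024
val(RBBBRRBBRBBB) = { -1, -1/2, -1/4, -7/32, -13/64, -51/256, -101/512, -201/1024 | -25/128, -3/16, -1/8, 0 } gives -401/2048
val(RBBBRRBBRBBBB) = { -1, -1/2, -1/4, -7/32, -13/64, -51/256, -101/512, -201/1024, -401/2048 | -25/128, -3/16, -1/8, 0 } gives -801/4096
val(RBBBRRBBRBBBBB) = { -1, -1/2, -1/4, -7/32, -13/64, -51/256, -101/512, -201/1024, -401/2048, -801/4096 | -25/128, -3/16, -1/8, 0 } gives -1601/8192
val(RBBBRRBBRBBBBBR) = { -1, -1/2, -1/4, -7/32, -13/64, -51/256, -101/512, -201/1024, -401/2048, -801/4096 | -1601/8192, -25/128, -3/16, -1/8, 0 } gives -3203/16384

-3203/16384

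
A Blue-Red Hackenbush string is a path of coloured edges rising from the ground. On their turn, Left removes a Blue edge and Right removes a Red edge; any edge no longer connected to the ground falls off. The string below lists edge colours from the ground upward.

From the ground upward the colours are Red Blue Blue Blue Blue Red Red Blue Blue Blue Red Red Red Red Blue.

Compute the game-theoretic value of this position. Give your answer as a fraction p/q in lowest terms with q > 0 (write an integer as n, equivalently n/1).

step 1: add Red to get R; options L={  } R={ 0 } = -1
step 2: add Blue to get RB; options L={ -1 } R={ 0 } = -1/2
step 3: add Blue to get RBB; options L={ -1 -1/2 } R={ 0 } = -1/4
step 4: add Blue to get RBBB; options L={ -1 -1/2 -1/4 } R={ 0 } = -1/8
step 5: add Blue to get RBBBB; options L={ -1 -1/2 -1/4 -1/8 } R={ 0 } = -1/16
step 6: add Red to get RBBBBR; options L={ -1 -1/2 -1/4 -1/8 } R={ -1/16 0 } = -3/32
step 7: add Red to get RBBBBRR; options L={ -1 -1/2 -1/4 -1/8 } R={ -3/32 -1/16 0 } = -7/64
step 8: add Blue to get RBBBBRRB; options L={ -1 -1/2 -1/4 -1/8 -7/64 } R={ -3/32 -1/16 0 } = -13/128
step 9: add Blue to get RBBBBRRBB; options L={ -1 -1/2 -1/4 -1/8 -7/64 -13/128 } R={ -3/32 -1/16 0 } = -25/256
step 10: add Blue to get RBBBBRRBBB; options L={ -1 -1/2 -1/4 -1/8 -7/64 -13/128 -25/256 } R={ -3/32 -1/16 0 } = -49/512
step 11: add Red to get RBBBBRRBBBR; options L={ -1 -1/2 -1/4 -1/8 -7/64 -13/128 -25/256 } R={ -49/512 -3/32 -1/16 0 } = -99/1024
step 12: add Red to get RBBBBRRBBBRR; options L={ -1 -1/2 -1/4 -1/8 -7/64 -13/128 -25/256 } R={ -99/1024 -49/512 -3/32 -1/16 0 } = -199/2048
step 13: add Red to get RBBBBRRBBBRRR; options L={ -1 -1/2 -1/4 -1/8 -7/64 -13/128 -25/256 } R={ -199/2048 -99/1024 -49/512 -3/32 -1/16 0 } = -399/4096
step 14: add Red to get RBBBBRRBBBRRRR; options L={ -1 -1/2 -1/4 -1/8 -7/64 -13/128 -25/256 } R={ -399/4096 -199/2048 -99/1024 -49/512 -3/32 -1/16 0 } = -799/8192
step 15: add Blue to get RBBBBRRBBBRRRRB; options L={ -1 -1/2 -1/4 -1/8 -7/64 -13/128 -25/256 -799/8192 } R={ -399/4096 -199/2048 -99/1024 -49/512 -3/32 -1/16 0 } = -1597/16384

-1597/16384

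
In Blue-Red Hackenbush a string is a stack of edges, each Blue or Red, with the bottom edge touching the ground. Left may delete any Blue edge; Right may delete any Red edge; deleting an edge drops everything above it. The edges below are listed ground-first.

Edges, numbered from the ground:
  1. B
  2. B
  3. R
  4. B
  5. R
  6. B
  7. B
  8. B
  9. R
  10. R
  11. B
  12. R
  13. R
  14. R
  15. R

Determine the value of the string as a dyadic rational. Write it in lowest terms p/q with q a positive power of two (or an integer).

step 1: add B to get B; options L={ 0 } R={  } -> 1
step 2: add B to get BB; options L={ 0,1 } R={  } -> 2
step 3: add R to get BBR; options L={ 0,1 } R={ 2 } -> 3/2
step 4: add B to get BBRB; options L={ 0,1,3/2 } R={ 2 } -> 7/4
step 5: add R to get BBRBR; options L={ 0,1,3/2 } R={ 7/4,2 } -> 13/8
step 6: add B to get BBRBRB; options L={ 0,1,3/2,13/8 } R={ 7/4,2 } -> 27/16
step 7: add B to get BBRBRBB; options L={ 0,1,3/2,13/8,27/16 } R={ 7/4,2 } -> 55/32
step 8: add B to get BBRBRBBB; options L={ 0,1,3/2,13/8,27/16,55/32 } R={ 7/4,2 } -> 111/64
step 9: add R to get BBRBRBBBR; options L={ 0,1,3/2,13/8,27/16,55/32 } R={ 111/64,7/4,2 } -> 221/128
step 10: add R to get BBRBRBBBRR; options L={ 0,1,3/2,13/8,27/16,55/32 } R={ 221/128,111/64,7/4,2 } -> 441/256
step 11: add B to get BBRBRBBBRRB; options L={ 0,1,3/2,13/8,27/16,55/32,441/256 } R={ 221/128,111/64,7/4,2 } -> 883/512
step 12: add R to get BBRBRBBBRRBR; options L={ 0,1,3/2,13/8,27/16,55/32,441/256 } R={ 883/512,221/128,111/64,7/4,2 } -> 1765/1024
step 13: add R to get BBRBRBBBRRBRR; options L={ 0,1,3/2,13/8,27/16,55/32,441/256 } R={ 1765/1024,883/512,221/128,111/64,7/4,2 } -> 3529/2048
step 14: add R to get BBRBRBBBRRBRRR; options L={ 0,1,3/2,13/8,27/16,55/32,441/256 } R={ 3529/2048,1765/1024,883/512,221/128,111/64,7/4,2 } -> 7057/4096
step 15: add R to get BBRBRBBBRRBRRRR; options L={ 0,1,3/2,13/8,27/16,55/32,441/256 } R={ 7057/4096,3529/2048,1765/1024,883/512,221/128,111/64,7/4,2 } -> 14113/8192

14113/8192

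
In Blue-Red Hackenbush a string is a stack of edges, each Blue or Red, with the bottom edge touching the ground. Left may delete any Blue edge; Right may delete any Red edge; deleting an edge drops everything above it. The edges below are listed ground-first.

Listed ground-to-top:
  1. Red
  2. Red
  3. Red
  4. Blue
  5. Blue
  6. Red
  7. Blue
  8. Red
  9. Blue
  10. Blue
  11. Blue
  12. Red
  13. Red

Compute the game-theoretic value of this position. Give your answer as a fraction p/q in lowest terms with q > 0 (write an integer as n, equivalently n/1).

Recurse on prefixes of the 13-edge string Red Red Red Blue Blue Red Blue Red Blue Blue Blue Red Red:
edge 1 of 13 (Red): {  | 0 } ⇒ -1
edge 2 of 13 (Red): {  | -1, 0 } ⇒ -2
edge 3 of 13 (Red): {  | -2, -1, 0 } ⇒ -3
edge 4 of 13 (Blue): { -3 | -2, -1, 0 } ⇒ -5/2
edge 5 of 13 (Blue): { -3, -5/2 | -2, -1, 0 } ⇒ -9/4
edge 6 of 13 (Red): { -3, -5/2 | -9/4, -2, -1, 0 } ⇒ -19/8
edge 7 of 13 (Blue): { -3, -5/2, -19/8 | -9/4, -2, -1, 0 } ⇒ -37/16
edge 8 of 13 (Red): { -3, -5/2, -19/8 | -37/16, -9/4, -2, -1, 0 } ⇒ -75/32
edge 9 of 13 (Blue): { -3, -5/2, -19/8, -75/32 | -37/16, -9/4, -2, -1, 0 } ⇒ -149/64
edge 10 of 13 (Blue): { -3, -5/2, -19/8, -75/32, -149/64 | -37/16, -9/4, -2, -1, 0 } ⇒ -297/128
edge 11 of 13 (Blue): { -3, -5/2, -19/8, -75/32, -149/64, -297/128 | -37/16, -9/4, -2, -1, 0 } ⇒ -593/256
edge 12 of 13 (Red): { -3, -5/2, -19/8, -75/32, -149/64, -297/128 | -593/256, -37/16, -9/4, -2, -1, 0 } ⇒ -1187/512
edge 13 of 13 (Red): { -3, -5/2, -19/8, -75/32, -149/64, -297/128 | -1187/512, -593/256, -37/16, -9/4, -2, -1, 0 } ⇒ -2375/1024

-2375/1024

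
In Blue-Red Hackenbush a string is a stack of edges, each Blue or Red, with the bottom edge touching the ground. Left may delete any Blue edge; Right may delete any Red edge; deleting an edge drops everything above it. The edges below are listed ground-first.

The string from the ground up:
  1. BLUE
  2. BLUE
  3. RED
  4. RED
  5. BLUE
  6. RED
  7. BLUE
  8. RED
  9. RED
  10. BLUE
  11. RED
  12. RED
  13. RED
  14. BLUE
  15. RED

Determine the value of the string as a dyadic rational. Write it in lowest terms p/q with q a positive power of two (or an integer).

Recurse on prefixes of the 15-edge string BLUE BLUE RED RED BLUE RED BLUE RED RED BLUE RED RED RED BLUE RED:
B: Left { 0 }, Right { none } => simplest 1
BB: Left { 0,1 }, Right { none } => simplest 2
BBR: Left { 0,1 }, Right { 2 } => simplest 3/2
BBRR: Left { 0,1 }, Right { 3/2,2 } => simplest 5/4
BBRRB: Left { 0,1,5/4 }, Right { 3/2,2 } => simplest 11/8
BBRRBR: Left { 0,1,5/4 }, Right { 11/8,3/2,2 } => simplest 21/16
BBRRBRB: Left { 0,1,5/4,21/16 }, Right { 11/8,3/2,2 } => simplest 43/32
BBRRBRBR: Left { 0,1,5/4,21/16 }, Right { 43/32,11/8,3/2,2 } => simplest 85/64
BBRRBRBRR: Left { 0,1,5/4,21/16 }, Right { 85/64,43/32,11/8,3/2,2 } => simplest 169/128
BBRRBRBRRB: Left { 0,1,5/4,21/16,169/128 }, Right { 85/64,43/32,11/8,3/2,2 } => simplest 339/256
BBRRBRBRRBR: Left { 0,1,5/4,21/16,169/128 }, Right { 339/256,85/64,43/32,11/8,3/2,2 } => simplest 677/512
BBRRBRBRRBRR: Left { 0,1,5/4,21/16,169/128 }, Right { 677/512,339/256,85/64,43/32,11/8,3/2,2 } => simplest 1353/1024
BBRRBRBRRBRRR: Left { 0,1,5/4,21/16,169/128 }, Right { 1353/1024,677/512,339/256,85/64,43/32,11/8,3/2,2 } => simplest 2705/2048
BBRRBRBRRBRRRB: Left { 0,1,5/4,21/16,169/128,2705/2048 }, Right { 1353/1024,677/512,339/256,85/64,43/32,11/8,3/2,2 } => simplest 5411/4096
BBRRBRBRRBRRRBR: Left { 0,1,5/4,21/16,169/128,2705/2048 }, Right { 5411/4096,1353/1024,677/512,339/256,85/64,43/32,11/8,3/2,2 } => simplest 10821/8192

10821/8192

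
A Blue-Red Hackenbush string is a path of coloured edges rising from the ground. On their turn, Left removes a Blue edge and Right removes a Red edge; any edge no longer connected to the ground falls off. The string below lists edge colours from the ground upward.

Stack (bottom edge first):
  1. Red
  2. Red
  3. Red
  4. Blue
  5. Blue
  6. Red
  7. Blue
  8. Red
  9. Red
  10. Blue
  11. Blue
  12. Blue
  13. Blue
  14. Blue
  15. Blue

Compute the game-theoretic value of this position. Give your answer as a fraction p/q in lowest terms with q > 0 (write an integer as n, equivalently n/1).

-9601/4096

Build G(s[:k]) for k = 1..15, string s = Red Red Red Blue Blue Red Blue Red Red Blue Blue Blue Blue Blue Blue.
R: Left { none }, Right { 0 } so simplest -1
RR: Left { none }, Right { -1 0 } so simplest -2
RRR: Left { none }, Right { -2 -1 0 } so simplest -3
RRRB: Left { -3 }, Right { -2 -1 0 } so simplest -5/2
RRRBB: Left { -3 -5/2 }, Right { -2 -1 0 } so simplest -9/4
RRRBBR: Left { -3 -5/2 }, Right { -9/4 -2 -1 0 } so simplest -19/8
RRRBBRB: Left { -3 -5/2 -19/8 }, Right { -9/4 -2 -1 0 } so simplest -37/16
RRRBBRBR: Left { -3 -5/2 -19/8 }, Right { -37/16 -9/4 -2 -1 0 } so simplest -75/32
RRRBBRBRR: Left { -3 -5/2 -19/8 }, Right { -75/32 -37/16 -9/4 -2 -1 0 } so simplest -151/64
RRRBBRBRRB: Left { -3 -5/2 -19/8 -151/64 }, Right { -75/32 -37/16 -9/4 -2 -1 0 } so simplest -301/128
RRRBBRBRRBB: Left { -3 -5/2 -19/8 -151/64 -301/128 }, Right { -75/32 -37/16 -9/4 -2 -1 0 } so simplest -601/256
RRRBBRBRRBBB: Left { -3 -5/2 -19/8 -151/64 -301/128 -601/256 }, Right { -75/32 -37/16 -9/4 -2 -1 0 } so simplest -1201/512
RRRBBRBRRBBBB: Left { -3 -5/2 -19/8 -151/64 -301/128 -601/256 -1201/512 }, Right { -75/32 -37/16 -9/4 -2 -1 0 } so simplest -2401/1024
RRRBBRBRRBBBBB: Left { -3 -5/2 -19/8 -151/64 -301/128 -601/256 -1201/512 -2401/1024 }, Right { -75/32 -37/16 -9/4 -2 -1 0 } so simplest -4801/2048
RRRBBRBRRBBBBBB: Left { -3 -5/2 -19/8 -151/64 -301/128 -601/256 -1201/512 -2401/1024 -4801/2048 }, Right { -75/32 -37/16 -9/4 -2 -1 0 } so simplest -9601/4096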